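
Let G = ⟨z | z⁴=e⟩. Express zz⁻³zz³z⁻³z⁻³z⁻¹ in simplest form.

Multiply left to right, reducing at each step:
  z · z⁻³ = z²
  (z²) · z = z³
  (z³) · z³ = z²
  (z²) · z⁻³ = z³
  (z³) · z⁻³ = e
  e · z⁻¹ = z³

Answer: z³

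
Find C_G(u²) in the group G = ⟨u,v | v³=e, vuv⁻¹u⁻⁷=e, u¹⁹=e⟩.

⟨u²⟩ ⊆ C_G(u²) since powers of u² commute with u²; so |C_G(u²)| ≥ |⟨u²⟩| = 19.
By orbit–stabilizer, |C_G(u²)| = |G| / |conj. class of u²| = 57 / 3 = 19.
The 19 elements commuting with u² are {e, u, u², u³, u⁴, u⁵, u⁶, u⁷, u⁸, u⁹, u¹⁰, u¹¹, u¹², u¹³, u¹⁴, u¹⁵, u¹⁶, u¹⁷, u¹⁸}.

Answer: {e, u, u², u³, u⁴, u⁵, u⁶, u⁷, u⁸, u⁹, u¹⁰, u¹¹, u¹², u¹³, u¹⁴, u¹⁵, u¹⁶, u¹⁷, u¹⁸}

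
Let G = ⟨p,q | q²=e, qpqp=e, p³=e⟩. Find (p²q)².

Compute successive powers of (p²q), reducing at each step:
  (p²q)²: (p²q) · p² = q;   q · q = e

Answer: e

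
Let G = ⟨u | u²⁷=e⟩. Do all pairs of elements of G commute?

G has a single generator, so G is cyclic and hence abelian.

Answer: Yes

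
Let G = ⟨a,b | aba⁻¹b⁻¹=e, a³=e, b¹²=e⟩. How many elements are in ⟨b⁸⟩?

|⟨b⁸⟩| equals the order of b⁸. Compute successive powers until reaching e:
  (b⁸)¹ = b⁸, (b⁸)² = b⁴, (b⁸)³ = e.
The smallest positive k with (b⁸)ᵏ = e is 3, so |⟨b⁸⟩| = 3.

Answer: 3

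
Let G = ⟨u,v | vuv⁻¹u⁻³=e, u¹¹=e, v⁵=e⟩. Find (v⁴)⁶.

Compute successive powers of (v⁴), reducing at each step:
  (v⁴)²: (v⁴) · v⁴ = v³
  (v⁴)³: (v³) · v⁴ = v²
  (v⁴)⁴: (v²) · v⁴ = v
  (v⁴)⁵: v · v⁴ = e
  (v⁴)⁶: e · v⁴ = v⁴

Answer: v⁴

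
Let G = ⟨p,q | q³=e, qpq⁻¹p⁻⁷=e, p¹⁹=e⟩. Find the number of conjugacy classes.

The conjugacy classes (representative and size) are:
  [e] (size 1), [p¹¹] (size 3), [p¹⁴] (size 3), [p⁶] (size 3), [p¹⁷] (size 3), [p¹²] (size 3), [p¹⁰] (size 3), [p²q] (size 19), [p¹⁸q²] (size 19).
Class equation: 1 + 3 + 3 + 3 + 3 + 3 + 3 + 19 + 19 = 57 = |G|. So G has 9 conjugacy classes.

Answer: 9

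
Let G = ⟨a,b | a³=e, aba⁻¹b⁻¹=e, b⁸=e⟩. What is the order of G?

Enumerate words in the generators, reducing via the relations: the distinct elements are
  {a, b, e, ab, a², b², b³, b⁴, b⁵, b⁶, b⁷, ab², ab³, ab⁴, ab⁵, ab⁶, ab⁷, a²b, a²b², a²b³, a²b⁴, a²b⁵, a²b⁶, a²b⁷}.
No further products give new elements, so |G| = 24.

Answer: 24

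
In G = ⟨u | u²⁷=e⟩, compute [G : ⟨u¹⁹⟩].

First find ord(u¹⁹) by computing successive powers:
  (u¹⁹)¹ = u¹⁹, (u¹⁹)² = u¹¹, (u¹⁹)³ = u³, (u¹⁹)⁴ = u²², (u¹⁹)⁵ = u¹⁴, (u¹⁹)⁶ = u⁶, (u¹⁹)⁷ = u²⁵, (u¹⁹)⁸ = u¹⁷, (u¹⁹)⁹ = u⁹, (u¹⁹)¹⁰ = u, (u¹⁹)¹¹ = u²⁰, (u¹⁹)¹² = u¹², (u¹⁹)¹³ = u⁴, (u¹⁹)¹⁴ = u²³, (u¹⁹)¹⁵ = u¹⁵, (u¹⁹)¹⁶ = u⁷, (u¹⁹)¹⁷ = u²⁶, (u¹⁹)¹⁸ = u¹⁸, (u¹⁹)¹⁹ = u¹⁰, (u¹⁹)²⁰ = u², (u¹⁹)²¹ = u²¹, (u¹⁹)²² = u¹³, (u¹⁹)²³ = u⁵, (u¹⁹)²⁴ = u²⁴, (u¹⁹)²⁵ = u¹⁶, (u¹⁹)²⁶ = u⁸, (u¹⁹)²⁷ = e.
So |⟨u¹⁹⟩| = ord(u¹⁹) = 27. With |G| = 27, by Lagrange [G : ⟨u¹⁹⟩] = 27/27 = 1.

Answer: 1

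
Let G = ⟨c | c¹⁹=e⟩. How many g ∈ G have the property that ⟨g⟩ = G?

G is cyclic of order 19. An element generates G iff its order is 19, and a cyclic group of order 19 has exactly φ(19) = 18 such elements.

Answer: 18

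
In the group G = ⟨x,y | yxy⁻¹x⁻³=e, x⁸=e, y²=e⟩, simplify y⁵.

Compute successive powers of y, reducing at each step:
  y²: y · y = e
  y³: e · y = y
  y⁴: y · y = e
  y⁵: e · y = y

Answer: y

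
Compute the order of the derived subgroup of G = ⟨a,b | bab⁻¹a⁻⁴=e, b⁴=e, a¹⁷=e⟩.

G' = [G, G] is generated by all commutators. The generator-pair commutators are: [a, b] = a¹⁴.
The subgroup they normally generate is {e, a, a², a³, a⁴, a⁵, a⁶, a⁷, a⁸, a⁹, a¹⁰, a¹¹, a¹², a¹³, a¹⁴, a¹⁵, a¹⁶}, of order 17.
Check: |G/G'| = 68/17 = 4 is the order of the abelianisation.

Answer: 17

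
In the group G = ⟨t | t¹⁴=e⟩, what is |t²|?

Compute successive powers until reaching e:
  (t²)¹ = t², (t²)² = t⁴, (t²)³ = t⁶, (t²)⁴ = t⁸, (t²)⁵ = t¹⁰, (t²)⁶ = t¹², (t²)⁷ = e.
The smallest positive k with (t²)ᵏ = e is 7.

Answer: 7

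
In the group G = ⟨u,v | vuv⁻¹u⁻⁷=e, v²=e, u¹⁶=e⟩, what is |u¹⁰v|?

Compute successive powers until reaching e:
  (u¹⁰v)¹ = u¹⁰v, (u¹⁰v)² = e.
The smallest positive k with (u¹⁰v)ᵏ = e is 2.

Answer: 2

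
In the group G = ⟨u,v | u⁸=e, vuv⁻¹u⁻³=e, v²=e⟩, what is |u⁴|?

Compute successive powers until reaching e:
  (u⁴)¹ = u⁴, (u⁴)² = e.
The smallest positive k with (u⁴)ᵏ = e is 2.

Answer: 2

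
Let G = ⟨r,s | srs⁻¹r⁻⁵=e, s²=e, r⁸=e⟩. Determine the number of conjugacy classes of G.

The conjugacy classes (representative and size) are:
  [e] (size 1), [r⁵] (size 2), [r²] (size 1), [r⁷] (size 2), [r⁴] (size 1), [r⁶] (size 1), [s] (size 2), [r⁵s] (size 2), [r²s] (size 2), [r³s] (size 2).
Class equation: 1 + 2 + 1 + 2 + 1 + 1 + 2 + 2 + 2 + 2 = 16 = |G|. So G has 10 conjugacy classes.

Answer: 10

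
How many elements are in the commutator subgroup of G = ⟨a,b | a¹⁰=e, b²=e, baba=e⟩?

G' = [G, G] is generated by all commutators. The generator-pair commutators are: [a, b] = a².
The subgroup they normally generate is {e, a², a⁴, a⁶, a⁸}, of order 5.
Check: |G/G'| = 20/5 = 4 is the order of the abelianisation.

Answer: 5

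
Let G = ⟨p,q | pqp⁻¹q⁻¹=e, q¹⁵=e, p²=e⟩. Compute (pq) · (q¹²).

Compute (pq) · (q¹²) by multiplying left to right and reducing via the relations at each step:
  (pq) · q¹² = pq¹³

Answer: pq¹³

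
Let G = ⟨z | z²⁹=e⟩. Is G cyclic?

|G| = 29. The element z has order 29 (its powers give 29 distinct elements), so ⟨z⟩ = G and G is cyclic.

Answer: Yes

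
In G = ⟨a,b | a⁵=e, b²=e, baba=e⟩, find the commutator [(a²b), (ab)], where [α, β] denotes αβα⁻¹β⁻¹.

[(a²b), (ab)] = (a²b)·(ab)·(a²b)⁻¹·(ab)⁻¹.
  (a²b) · (ab) = a
  a · (a²b) = a³b
  (a³b) · (ab) = a²

Answer: a²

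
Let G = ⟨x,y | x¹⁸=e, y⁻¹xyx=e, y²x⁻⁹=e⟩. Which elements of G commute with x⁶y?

⟨x⁶y⟩ ⊆ C_G(x⁶y) since powers of x⁶y commute with x⁶y; so |C_G(x⁶y)| ≥ |⟨x⁶y⟩| = 4.
By orbit–stabilizer, |C_G(x⁶y)| = |G| / |conj. class of x⁶y| = 36 / 9 = 4.
The 4 elements commuting with x⁶y are {e, x⁹, x⁶y, x⁶y⁻¹}.

Answer: {e, x⁹, x⁶y, x⁶y⁻¹}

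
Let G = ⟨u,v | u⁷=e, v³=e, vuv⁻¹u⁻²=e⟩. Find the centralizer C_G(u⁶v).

⟨u⁶v⟩ ⊆ C_G(u⁶v) since powers of u⁶v commute with u⁶v; so |C_G(u⁶v)| ≥ |⟨u⁶v⟩| = 3.
By orbit–stabilizer, |C_G(u⁶v)| = |G| / |conj. class of u⁶v| = 21 / 7 = 3.
The 3 elements commuting with u⁶v are {e, u⁴v², u⁶v}.

Answer: {e, u⁴v², u⁶v}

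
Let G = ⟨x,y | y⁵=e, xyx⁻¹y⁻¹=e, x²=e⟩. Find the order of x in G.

Compute successive powers until reaching e:
  x¹ = x, x² = e.
The smallest positive k with xᵏ = e is 2.

Answer: 2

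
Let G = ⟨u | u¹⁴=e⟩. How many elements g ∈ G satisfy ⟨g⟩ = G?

G is cyclic of order 14. An element generates G iff its order is 14, and a cyclic group of order 14 has exactly φ(14) = 6 such elements.

Answer: 6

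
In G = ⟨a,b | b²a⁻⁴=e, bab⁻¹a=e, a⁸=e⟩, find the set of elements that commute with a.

⟨a⟩ ⊆ C_G(a) since powers of a commute with a; so |C_G(a)| ≥ |⟨a⟩| = 8.
By orbit–stabilizer, |C_G(a)| = |G| / |conj. class of a| = 16 / 2 = 8.
The 8 elements commuting with a are {e, a, a², a³, a⁴, a⁵, a⁶, a⁷}.

Answer: {e, a, a², a³, a⁴, a⁵, a⁶, a⁷}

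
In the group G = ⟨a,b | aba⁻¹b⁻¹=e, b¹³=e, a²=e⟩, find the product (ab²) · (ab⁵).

Compute (ab²) · (ab⁵) by multiplying left to right and reducing via the relations at each step:
  (ab²) · a = b²
  (b²) · b⁵ = b⁷

Answer: b⁷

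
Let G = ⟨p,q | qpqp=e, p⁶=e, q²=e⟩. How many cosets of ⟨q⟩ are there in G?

First find ord(q) by computing successive powers:
  q¹ = q, q² = e.
So |⟨q⟩| = ord(q) = 2. With |G| = 12, by Lagrange [G : ⟨q⟩] = 12/2 = 6.

Answer: 6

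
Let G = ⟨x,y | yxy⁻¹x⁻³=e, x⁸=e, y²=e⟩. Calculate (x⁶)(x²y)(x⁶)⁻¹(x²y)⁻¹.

[(x⁶), (x²y)] = (x⁶)·(x²y)·(x⁶)⁻¹·(x²y)⁻¹.
  (x⁶) · (x²y) = y
  y · (x²) = x⁶y
  (x⁶y) · (x²y) = x⁴

Answer: x⁴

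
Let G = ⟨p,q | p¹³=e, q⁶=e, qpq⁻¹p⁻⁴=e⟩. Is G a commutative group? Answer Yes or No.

p·q = pq but q·p = p⁴q, so p·q ≠ q·p and G is not abelian.

Answer: No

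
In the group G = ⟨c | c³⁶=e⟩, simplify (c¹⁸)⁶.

Compute successive powers of (c¹⁸), reducing at each step:
  (c¹⁸)²: (c¹⁸) · c¹⁸ = e
  (c¹⁸)³: e · c¹⁸ = c¹⁸
  (c¹⁸)⁴: (c¹⁸) · c¹⁸ = e
  (c¹⁸)⁵: e · c¹⁸ = c¹⁸
  (c¹⁸)⁶: (c¹⁸) · c¹⁸ = e

Answer: e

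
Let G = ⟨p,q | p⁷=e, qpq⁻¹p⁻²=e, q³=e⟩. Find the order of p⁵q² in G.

Compute successive powers until reaching e:
  (p⁵q²)¹ = p⁵q², (p⁵q²)² = p⁴q, (p⁵q²)³ = e.
The smallest positive k with (p⁵q²)ᵏ = e is 3.

Answer: 3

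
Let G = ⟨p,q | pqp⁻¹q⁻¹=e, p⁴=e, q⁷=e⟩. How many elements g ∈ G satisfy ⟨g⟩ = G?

G is cyclic of order 28. An element generates G iff its order is 28, and a cyclic group of order 28 has exactly φ(28) = 12 such elements.

Answer: 12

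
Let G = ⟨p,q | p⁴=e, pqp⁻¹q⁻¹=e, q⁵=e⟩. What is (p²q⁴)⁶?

Compute successive powers of (p²q⁴), reducing at each step:
  (p²q⁴)²: (p²q⁴) · p² = q⁴;   (q⁴) · q⁴ = q³
  (p²q⁴)³: (q³) · p² = p²q³;   (p²q³) · q⁴ = p²q²
  (p²q⁴)⁴: (p²q²) · p² = q²;   (q²) · q⁴ = q
  (p²q⁴)⁵: q · p² = p²q;   (p²q) · q⁴ = p²
  (p²q⁴)⁶: (p²) · p² = e;   e · q⁴ = q⁴

Answer: q⁴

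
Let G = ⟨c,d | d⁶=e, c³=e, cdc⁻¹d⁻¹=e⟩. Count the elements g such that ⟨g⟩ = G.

⟨g⟩ = G would require ord(g) = |G| = 18, but the maximum element order in G is 6 < 18. So G is not cyclic and no single element generates it: the count is 0.

Answer: 0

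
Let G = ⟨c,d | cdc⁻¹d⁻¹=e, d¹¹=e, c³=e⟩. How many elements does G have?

Enumerate words in the generators, reducing via the relations: the distinct elements are
  {c, d, e, cd, c², d², d³, d⁴, d⁵, d⁶, d⁷, d⁸, d⁹, cd², cd³, cd⁴, cd⁵, cd⁶, cd⁷, cd⁸, cd⁹, c²d, d¹⁰, cd¹⁰, c²d², c²d³, c²d⁴, c²d⁵, c²d⁶, c²d⁷, c²d⁸, c²d⁹, c²d¹⁰}.
No further products give new elements, so |G| = 33.

Answer: 33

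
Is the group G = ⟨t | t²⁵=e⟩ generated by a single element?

|G| = 25. The element t has order 25 (its powers give 25 distinct elements), so ⟨t⟩ = G and G is cyclic.

Answer: Yes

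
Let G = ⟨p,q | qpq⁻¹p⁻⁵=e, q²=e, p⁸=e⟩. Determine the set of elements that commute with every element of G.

An element z ∈ Z(G) iff z commutes with every generator.
For example p² is central: (p²)·p = p³ = p·(p²); (p²)·q = p²q = q·(p²).
Whereas p ∉ Z(G) since p·q = pq ≠ p⁵q = q·p.
Checking each of the 16 elements this way gives Z(G) = {e, p², p⁴, p⁶}, of order 4.

Answer: {e, p², p⁴, p⁶}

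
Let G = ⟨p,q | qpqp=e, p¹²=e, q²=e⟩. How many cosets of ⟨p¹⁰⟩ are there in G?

First find ord(p¹⁰) by computing successive powers:
  (p¹⁰)¹ = p¹⁰, (p¹⁰)² = p⁸, (p¹⁰)³ = p⁶, (p¹⁰)⁴ = p⁴, (p¹⁰)⁵ = p², (p¹⁰)⁶ = e.
So |⟨p¹⁰⟩| = ord(p¹⁰) = 6. With |G| = 24, by Lagrange [G : ⟨p¹⁰⟩] = 24/6 = 4.

Answer: 4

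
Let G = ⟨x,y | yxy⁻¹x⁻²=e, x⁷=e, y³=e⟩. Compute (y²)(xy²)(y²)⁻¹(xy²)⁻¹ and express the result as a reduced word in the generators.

[(y²), (xy²)] = (y²)·(xy²)·(y²)⁻¹·(xy²)⁻¹.
  (y²) · (xy²) = x⁴y
  (x⁴y) · y = x⁴y²
  (x⁴y²) · (x⁵y) = x³

Answer: x³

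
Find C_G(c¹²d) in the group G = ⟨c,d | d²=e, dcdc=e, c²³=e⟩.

⟨c¹²d⟩ ⊆ C_G(c¹²d) since powers of c¹²d commute with c¹²d; so |C_G(c¹²d)| ≥ |⟨c¹²d⟩| = 2.
By orbit–stabilizer, |C_G(c¹²d)| = |G| / |conj. class of c¹²d| = 46 / 23 = 2.
The 2 elements commuting with c¹²d are {e, c¹²d}.

Answer: {e, c¹²d}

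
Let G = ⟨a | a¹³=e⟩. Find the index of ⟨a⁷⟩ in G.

First find ord(a⁷) by computing successive powers:
  (a⁷)¹ = a⁷, (a⁷)² = a, (a⁷)³ = a⁸, (a⁷)⁴ = a², (a⁷)⁵ = a⁹, (a⁷)⁶ = a³, (a⁷)⁷ = a¹⁰, (a⁷)⁸ = a⁴, (a⁷)⁹ = a¹¹, (a⁷)¹⁰ = a⁵, (a⁷)¹¹ = a¹², (a⁷)¹² = a⁶, (a⁷)¹³ = e.
So |⟨a⁷⟩| = ord(a⁷) = 13. With |G| = 13, by Lagrange [G : ⟨a⁷⟩] = 13/13 = 1.

Answer: 1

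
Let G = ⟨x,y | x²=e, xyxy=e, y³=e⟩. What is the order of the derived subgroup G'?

G' = [G, G] is generated by all commutators. The generator-pair commutators are: [x, y] = y.
The subgroup they normally generate is {e, y, y²}, of order 3.
Check: |G/G'| = 6/3 = 2 is the order of the abelianisation.

Answer: 3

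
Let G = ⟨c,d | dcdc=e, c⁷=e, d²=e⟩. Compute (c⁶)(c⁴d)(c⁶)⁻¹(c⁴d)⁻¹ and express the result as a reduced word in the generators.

[(c⁶), (c⁴d)] = (c⁶)·(c⁴d)·(c⁶)⁻¹·(c⁴d)⁻¹.
  (c⁶) · (c⁴d) = c³d
  (c³d) · c = c²d
  (c²d) · (c⁴d) = c⁵

Answer: c⁵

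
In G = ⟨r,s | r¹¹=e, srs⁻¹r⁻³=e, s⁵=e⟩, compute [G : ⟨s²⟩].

First find ord(s²) by computing successive powers:
  (s²)¹ = s², (s²)² = s⁴, (s²)³ = s, (s²)⁴ = s³, (s²)⁵ = e.
So |⟨s²⟩| = ord(s²) = 5. With |G| = 55, by Lagrange [G : ⟨s²⟩] = 55/5 = 11.

Answer: 11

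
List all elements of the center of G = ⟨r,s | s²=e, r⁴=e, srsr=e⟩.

An element z ∈ Z(G) iff z commutes with every generator.
For example r² is central: (r²)·r = r³ = r·(r²); (r²)·s = r²s = s·(r²).
Whereas r ∉ Z(G) since r·s = rs ≠ r³s = s·r.
Checking each of the 8 elements this way gives Z(G) = {e, r²}, of order 2.

Answer: {e, r²}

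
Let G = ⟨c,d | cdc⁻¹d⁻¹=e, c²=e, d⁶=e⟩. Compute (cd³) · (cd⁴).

Compute (cd³) · (cd⁴) by multiplying left to right and reducing via the relations at each step:
  (cd³) · c = d³
  (d³) · d⁴ = d

Answer: d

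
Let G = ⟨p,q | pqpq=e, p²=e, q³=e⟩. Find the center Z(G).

An element z ∈ Z(G) iff z commutes with every generator.
For example e is central: e·p = p = p·e; e·q = q = q·e.
Whereas p ∉ Z(G) since p·q = pq ≠ pq² = q·p.
Checking each of the 6 elements this way gives Z(G) = {e}, of order 1.

Answer: {e}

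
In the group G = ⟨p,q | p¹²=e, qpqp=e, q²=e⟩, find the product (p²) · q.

Compute (p²) · q by multiplying left to right and reducing via the relations at each step:
  (p²) · q = p²q

Answer: p²q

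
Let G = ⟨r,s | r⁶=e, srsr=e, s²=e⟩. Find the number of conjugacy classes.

The conjugacy classes (representative and size) are:
  [e] (size 1), [r⁵] (size 2), [r⁴] (size 2), [r³] (size 1), [s] (size 3), [r³s] (size 3).
Class equation: 1 + 2 + 2 + 1 + 3 + 3 = 12 = |G|. So G has 6 conjugacy classes.

Answer: 6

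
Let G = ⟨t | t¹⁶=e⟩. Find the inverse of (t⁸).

The order of (t⁸) is 2 (smallest k with (t⁸)ᵏ = e), so (t⁸)⁻¹ = (t⁸)¹ = t⁸.
Check: (t⁸) · (t⁸) → (t⁸) · t⁸ = e, giving e as required.

Answer: t⁸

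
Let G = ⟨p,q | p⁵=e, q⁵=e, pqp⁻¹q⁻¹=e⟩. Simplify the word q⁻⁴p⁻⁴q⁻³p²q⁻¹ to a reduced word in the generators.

Multiply left to right, reducing at each step:
  q · p⁻⁴ = pq
  (pq) · q⁻³ = pq³
  (pq³) · p² = p³q³
  (p³q³) · q⁻¹ = p³q²

Answer: p³q²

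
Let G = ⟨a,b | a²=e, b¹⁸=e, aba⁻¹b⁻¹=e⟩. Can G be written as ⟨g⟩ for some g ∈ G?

|G| = 36, but the maximum element order in G is 18 < 36. No single element generates all of G, so G is not cyclic.

Answer: No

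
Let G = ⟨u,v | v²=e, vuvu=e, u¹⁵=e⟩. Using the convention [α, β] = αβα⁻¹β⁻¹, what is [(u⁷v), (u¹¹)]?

[(u⁷v), (u¹¹)] = (u⁷v)·(u¹¹)·(u⁷v)⁻¹·(u¹¹)⁻¹.
  (u⁷v) · (u¹¹) = u¹¹v
  (u¹¹v) · (u⁷v) = u⁴
  (u⁴) · (u⁴) = u⁸

Answer: u⁸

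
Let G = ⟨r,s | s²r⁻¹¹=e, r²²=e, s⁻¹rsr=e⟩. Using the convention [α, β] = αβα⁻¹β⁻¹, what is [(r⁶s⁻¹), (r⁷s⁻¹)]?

[(r⁶s⁻¹), (r⁷s⁻¹)] = (r⁶s⁻¹)·(r⁷s⁻¹)·(r⁶s⁻¹)⁻¹·(r⁷s⁻¹)⁻¹.
  (r⁶s⁻¹) · (r⁷s⁻¹) = r¹⁰
  (r¹⁰) · (r⁶s) = r⁵s⁻¹
  (r⁵s⁻¹) · (r⁷s) = r²⁰

Answer: r²⁰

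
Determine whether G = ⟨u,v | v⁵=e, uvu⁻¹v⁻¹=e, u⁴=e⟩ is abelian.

Each pair of generators commutes: u·v = uv = v·u. Since the generators pairwise commute, every element of G commutes with every other, so G is abelian.

Answer: Yes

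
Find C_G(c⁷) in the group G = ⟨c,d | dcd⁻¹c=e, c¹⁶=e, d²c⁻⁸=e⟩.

⟨c⁷⟩ ⊆ C_G(c⁷) since powers of c⁷ commute with c⁷; so |C_G(c⁷)| ≥ |⟨c⁷⟩| = 16.
By orbit–stabilizer, |C_G(c⁷)| = |G| / |conj. class of c⁷| = 32 / 2 = 16.
The 16 elements commuting with c⁷ are {e, c, c², c³, c⁴, c⁵, c⁶, c⁷, c⁸, c⁹, c¹⁰, c¹¹, c¹², c¹³, c¹⁴, c¹⁵}.

Answer: {e, c, c², c³, c⁴, c⁵, c⁶, c⁷, c⁸, c⁹, c¹⁰, c¹¹, c¹², c¹³, c¹⁴, c¹⁵}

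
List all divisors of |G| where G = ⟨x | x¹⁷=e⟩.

|G| = 17 = 17. By Lagrange's theorem the order of any subgroup divides 17; the divisors of 17 are 1, 17.

Answer: 1, 17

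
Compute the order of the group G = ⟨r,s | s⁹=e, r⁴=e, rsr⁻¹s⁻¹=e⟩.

Enumerate words in the generators, reducing via the relations: the distinct elements are
  {e, r, s, rs, r², r³, s², s³, s⁴, s⁵, s⁶, s⁷, s⁸, rs², rs³, rs⁴, rs⁵, rs⁶, rs⁷, rs⁸, r²s, r³s, r²s², r²s³, r²s⁴, r²s⁵, r²s⁶, r²s⁷, r²s⁸, r³s², r³s³, r³s⁴, r³s⁵, r³s⁶, r³s⁷, r³s⁸}.
No further products give new elements, so |G| = 36.

Answer: 36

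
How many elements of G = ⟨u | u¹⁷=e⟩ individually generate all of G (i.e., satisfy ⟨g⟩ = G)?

G is cyclic of order 17. An element generates G iff its order is 17, and a cyclic group of order 17 has exactly φ(17) = 16 such elements.

Answer: 16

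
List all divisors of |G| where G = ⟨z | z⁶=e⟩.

|G| = 6 = 2 · 3. By Lagrange's theorem the order of any subgroup divides 6; the divisors of 6 are 1, 2, 3, 6.

Answer: 1, 2, 3, 6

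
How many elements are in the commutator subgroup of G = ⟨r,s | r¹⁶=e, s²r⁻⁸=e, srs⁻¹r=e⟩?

G' = [G, G] is generated by all commutators. The generator-pair commutators are: [r, s] = r².
The subgroup they normally generate is {e, r², r⁴, r⁶, r⁸, r¹⁰, r¹², r¹⁴}, of order 8.
Check: |G/G'| = 32/8 = 4 is the order of the abelianisation.

Answer: 8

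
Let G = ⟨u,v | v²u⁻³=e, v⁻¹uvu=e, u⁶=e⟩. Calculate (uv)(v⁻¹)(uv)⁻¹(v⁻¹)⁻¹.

[(uv), (v⁻¹)] = (uv)·(v⁻¹)·(uv)⁻¹·(v⁻¹)⁻¹.
  (uv) · (v⁻¹) = u
  u · (uv⁻¹) = u²v⁻¹
  (u²v⁻¹) · v = u²

Answer: u²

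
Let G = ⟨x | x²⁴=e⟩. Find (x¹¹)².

Compute successive powers of (x¹¹), reducing at each step:
  (x¹¹)²: (x¹¹) · x¹¹ = x²²

Answer: x²²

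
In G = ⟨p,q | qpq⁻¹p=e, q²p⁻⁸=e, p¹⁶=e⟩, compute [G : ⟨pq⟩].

First find ord(pq) by computing successive powers:
  (pq)¹ = pq, (pq)² = p⁸, (pq)³ = pq⁻¹, (pq)⁴ = e.
So |⟨pq⟩| = ord(pq) = 4. With |G| = 32, by Lagrange [G : ⟨pq⟩] = 32/4 = 8.

Answer: 8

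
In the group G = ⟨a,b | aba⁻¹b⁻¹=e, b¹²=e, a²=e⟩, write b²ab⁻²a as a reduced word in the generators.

Multiply left to right, reducing at each step:
  (b²) · a = ab²
  (ab²) · b⁻² = a
  a · a = e

Answer: e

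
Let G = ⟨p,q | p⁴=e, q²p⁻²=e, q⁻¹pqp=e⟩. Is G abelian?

p·q = pq but q·p = pq⁻¹, so p·q ≠ q·p and G is not abelian.

Answer: No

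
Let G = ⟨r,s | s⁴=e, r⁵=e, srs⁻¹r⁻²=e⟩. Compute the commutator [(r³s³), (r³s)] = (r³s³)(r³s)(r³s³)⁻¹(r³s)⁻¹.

[(r³s³), (r³s)] = (r³s³)·(r³s)·(r³s³)⁻¹·(r³s)⁻¹.
  (r³s³) · (r³s) = r²
  (r²) · (r⁴s) = rs
  (rs) · (rs³) = r³

Answer: r³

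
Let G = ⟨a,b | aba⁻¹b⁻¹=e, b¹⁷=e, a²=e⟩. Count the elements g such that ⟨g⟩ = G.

G is cyclic of order 34. An element generates G iff its order is 34, and a cyclic group of order 34 has exactly φ(34) = 16 such elements.

Answer: 16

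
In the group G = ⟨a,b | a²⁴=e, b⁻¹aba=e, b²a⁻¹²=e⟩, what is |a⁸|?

Compute successive powers until reaching e:
  (a⁸)¹ = a⁸, (a⁸)² = a¹⁶, (a⁸)³ = e.
The smallest positive k with (a⁸)ᵏ = e is 3.

Answer: 3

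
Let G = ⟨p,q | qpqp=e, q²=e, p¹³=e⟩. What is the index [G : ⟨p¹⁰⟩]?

First find ord(p¹⁰) by computing successive powers:
  (p¹⁰)¹ = p¹⁰, (p¹⁰)² = p⁷, (p¹⁰)³ = p⁴, (p¹⁰)⁴ = p, (p¹⁰)⁵ = p¹¹, (p¹⁰)⁶ = p⁸, (p¹⁰)⁷ = p⁵, (p¹⁰)⁸ = p², (p¹⁰)⁹ = p¹², (p¹⁰)¹⁰ = p⁹, (p¹⁰)¹¹ = p⁶, (p¹⁰)¹² = p³, (p¹⁰)¹³ = e.
So |⟨p¹⁰⟩| = ord(p¹⁰) = 13. With |G| = 26, by Lagrange [G : ⟨p¹⁰⟩] = 26/13 = 2.

Answer: 2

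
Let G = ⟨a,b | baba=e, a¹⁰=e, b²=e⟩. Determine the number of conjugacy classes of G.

The conjugacy classes (representative and size) are:
  [e] (size 1), [a] (size 2), [a²] (size 2), [a³] (size 2), [a⁴] (size 2), [a⁵] (size 1), [a²b] (size 5), [a³b] (size 5).
Class equation: 1 + 2 + 2 + 2 + 2 + 1 + 5 + 5 = 20 = |G|. So G has 8 conjugacy classes.

Answer: 8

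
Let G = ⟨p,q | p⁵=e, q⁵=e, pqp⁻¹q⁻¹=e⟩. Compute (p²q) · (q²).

Compute (p²q) · (q²) by multiplying left to right and reducing via the relations at each step:
  (p²q) · q² = p²q³

Answer: p²q³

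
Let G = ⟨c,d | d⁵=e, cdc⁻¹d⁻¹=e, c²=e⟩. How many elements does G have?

Enumerate words in the generators, reducing via the relations: the distinct elements are
  {c, d, e, cd, d², d³, d⁴, cd², cd³, cd⁴}.
No further products give new elements, so |G| = 10.

Answer: 10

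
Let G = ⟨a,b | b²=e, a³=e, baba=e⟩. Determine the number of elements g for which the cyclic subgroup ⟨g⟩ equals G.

⟨g⟩ = G would require ord(g) = |G| = 6, but the maximum element order in G is 3 < 6. So G is not cyclic and no single element generates it: the count is 0.

Answer: 0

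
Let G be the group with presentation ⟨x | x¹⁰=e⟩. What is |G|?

G is generated by a single element, so G is cyclic. The relator gives x¹⁰ = e and no smaller power is forced to be e, so the 10 powers {e, x, x², x³, x⁴, x⁵, x⁶, x⁷, x⁸, x⁹} are distinct. Hence |G| = 10.

Answer: 10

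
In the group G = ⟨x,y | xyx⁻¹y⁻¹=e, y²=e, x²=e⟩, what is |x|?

Compute successive powers until reaching e:
  x¹ = x, x² = e.
The smallest positive k with xᵏ = e is 2.

Answer: 2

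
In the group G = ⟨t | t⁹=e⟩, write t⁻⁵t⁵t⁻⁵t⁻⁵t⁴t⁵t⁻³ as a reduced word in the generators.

Multiply left to right, reducing at each step:
  (t⁴) · t⁵ = e
  e · t⁻⁵ = t⁴
  (t⁴) · t⁻⁵ = t⁸
  (t⁸) · t⁴ = t³
  (t³) · t⁵ = t⁸
  (t⁸) · t⁻³ = t⁵

Answer: t⁵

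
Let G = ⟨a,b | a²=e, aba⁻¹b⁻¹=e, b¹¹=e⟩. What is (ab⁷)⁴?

Compute successive powers of (ab⁷), reducing at each step:
  (ab⁷)²: (ab⁷) · a = b⁷;   (b⁷) · b⁷ = b³
  (ab⁷)³: (b³) · a = ab³;   (ab³) · b⁷ = ab¹⁰
  (ab⁷)⁴: (ab¹⁰) · a = b¹⁰;   (b¹⁰) · b⁷ = b⁶

Answer: b⁶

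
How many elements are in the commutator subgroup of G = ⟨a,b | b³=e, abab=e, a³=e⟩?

G' = [G, G] is generated by all commutators. The generator-pair commutators are: [a, b] = ab²a.
The subgroup they normally generate is {e, ab, a²b², ab²a}, of order 4.
Check: |G/G'| = 12/4 = 3 is the order of the abelianisation.

Answer: 4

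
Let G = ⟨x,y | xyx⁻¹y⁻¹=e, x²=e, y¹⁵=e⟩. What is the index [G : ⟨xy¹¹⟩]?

First find ord(xy¹¹) by computing successive powers:
  (xy¹¹)¹ = xy¹¹, (xy¹¹)² = y⁷, (xy¹¹)³ = xy³, (xy¹¹)⁴ = y¹⁴, (xy¹¹)⁵ = xy¹⁰, (xy¹¹)⁶ = y⁶, (xy¹¹)⁷ = xy², (xy¹¹)⁸ = y¹³, (xy¹¹)⁹ = xy⁹, (xy¹¹)¹⁰ = y⁵, (xy¹¹)¹¹ = xy, (xy¹¹)¹² = y¹², (xy¹¹)¹³ = xy⁸, (xy¹¹)¹⁴ = y⁴, (xy¹¹)¹⁵ = x, (xy¹¹)¹⁶ = y¹¹, (xy¹¹)¹⁷ = xy⁷, (xy¹¹)¹⁸ = y³, (xy¹¹)¹⁹ = xy¹⁴, (xy¹¹)²⁰ = y¹⁰, (xy¹¹)²¹ = xy⁶, (xy¹¹)²² = y², (xy¹¹)²³ = xy¹³, (xy¹¹)²⁴ = y⁹, (xy¹¹)²⁵ = xy⁵, (xy¹¹)²⁶ = y, (xy¹¹)²⁷ = xy¹², (xy¹¹)²⁸ = y⁸, (xy¹¹)²⁹ = xy⁴, (xy¹¹)³⁰ = e.
So |⟨xy¹¹⟩| = ord(xy¹¹) = 30. With |G| = 30, by Lagrange [G : ⟨xy¹¹⟩] = 30/30 = 1.

Answer: 1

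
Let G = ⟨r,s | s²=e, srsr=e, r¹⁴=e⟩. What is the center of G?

An element z ∈ Z(G) iff z commutes with every generator.
For example r⁷ is central: (r⁷)·r = r⁸ = r·(r⁷); (r⁷)·s = r⁷s = s·(r⁷).
Whereas r ∉ Z(G) since r·s = rs ≠ r¹³s = s·r.
Checking each of the 28 elements this way gives Z(G) = {e, r⁷}, of order 2.

Answer: {e, r⁷}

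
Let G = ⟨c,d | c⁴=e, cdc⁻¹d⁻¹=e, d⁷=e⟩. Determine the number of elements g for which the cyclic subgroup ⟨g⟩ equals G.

G is cyclic of order 28. An element generates G iff its order is 28, and a cyclic group of order 28 has exactly φ(28) = 12 such elements.

Answer: 12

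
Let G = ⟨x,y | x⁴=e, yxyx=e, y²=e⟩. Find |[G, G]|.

G' = [G, G] is generated by all commutators. The generator-pair commutators are: [x, y] = x².
The subgroup they normally generate is {e, x²}, of order 2.
Check: |G/G'| = 8/2 = 4 is the order of the abelianisation.

Answer: 2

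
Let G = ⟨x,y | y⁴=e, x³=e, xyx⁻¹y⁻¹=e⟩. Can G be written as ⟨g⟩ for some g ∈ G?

|G| = 12. The element xy has order 12 (its powers give 12 distinct elements), so ⟨xy⟩ = G and G is cyclic.

Answer: Yes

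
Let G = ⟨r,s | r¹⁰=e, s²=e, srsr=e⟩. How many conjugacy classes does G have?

The conjugacy classes (representative and size) are:
  [e] (size 1), [r] (size 2), [r²] (size 2), [r³] (size 2), [r⁴] (size 2), [r⁵] (size 1), [r²s] (size 5), [r³s] (size 5).
Class equation: 1 + 2 + 2 + 2 + 2 + 1 + 5 + 5 = 20 = |G|. So G has 8 conjugacy classes.

Answer: 8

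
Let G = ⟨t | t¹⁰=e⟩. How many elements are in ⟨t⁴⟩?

|⟨t⁴⟩| equals the order of t⁴. Compute successive powers until reaching e:
  (t⁴)¹ = t⁴, (t⁴)² = t⁸, (t⁴)³ = t², (t⁴)⁴ = t⁶, (t⁴)⁵ = e.
The smallest positive k with (t⁴)ᵏ = e is 5, so |⟨t⁴⟩| = 5.

Answer: 5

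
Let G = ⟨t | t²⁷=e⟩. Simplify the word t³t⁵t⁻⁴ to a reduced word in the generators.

Multiply left to right, reducing at each step:
  (t³) · t⁵ = t⁸
  (t⁸) · t⁻⁴ = t⁴

Answer: t⁴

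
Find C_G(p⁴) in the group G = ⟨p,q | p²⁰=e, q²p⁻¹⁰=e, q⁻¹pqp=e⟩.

⟨p⁴⟩ ⊆ C_G(p⁴) since powers of p⁴ commute with p⁴; so |C_G(p⁴)| ≥ |⟨p⁴⟩| = 5.
By orbit–stabilizer, |C_G(p⁴)| = |G| / |conj. class of p⁴| = 40 / 2 = 20.
The 20 elements commuting with p⁴ are {e, p, p², p³, p⁴, p⁵, p⁶, p⁷, p⁸, p⁹, p¹⁰, p¹¹, p¹², p¹³, p¹⁴, p¹⁵, p¹⁶, p¹⁷, p¹⁸, p¹⁹}.

Answer: {e, p, p², p³, p⁴, p⁵, p⁶, p⁷, p⁸, p⁹, p¹⁰, p¹¹, p¹², p¹³, p¹⁴, p¹⁵, p¹⁶, p¹⁷, p¹⁸, p¹⁹}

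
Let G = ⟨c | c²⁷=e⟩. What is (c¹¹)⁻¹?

The order of (c¹¹) is 27 (smallest k with (c¹¹)ᵏ = e), so (c¹¹)⁻¹ = (c¹¹)²⁶ = c¹⁶.
Check: (c¹¹) · (c¹⁶) → (c¹¹) · c¹⁶ = e, giving e as required.

Answer: c¹⁶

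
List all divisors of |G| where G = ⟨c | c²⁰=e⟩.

|G| = 20 = 2² · 5. By Lagrange's theorem the order of any subgroup divides 20; the divisors of 20 are 1, 2, 4, 5, 10, 20.

Answer: 1, 2, 4, 5, 10, 20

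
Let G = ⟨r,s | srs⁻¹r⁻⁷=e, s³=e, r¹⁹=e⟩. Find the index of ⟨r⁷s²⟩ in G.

First find ord(r⁷s²) by computing successive powers:
  (r⁷s²)¹ = r⁷s², (r⁷s²)² = r⁸s, (r⁷s²)³ = e.
So |⟨r⁷s²⟩| = ord(r⁷s²) = 3. With |G| = 57, by Lagrange [G : ⟨r⁷s²⟩] = 57/3 = 19.

Answer: 19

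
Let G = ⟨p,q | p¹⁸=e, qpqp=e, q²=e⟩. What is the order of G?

Enumerate words in the generators, reducing via the relations: the distinct elements are
  {e, p, q, pq, p², p³, p⁴, p⁵, p⁶, p⁷, p⁸, p⁹, p²q, p³q, p¹², p¹³, p¹¹, p¹⁰, p¹⁴, p¹⁵, p¹⁶, p¹⁷, p⁴q, p⁵q, p⁶q, p⁷q, p⁸q, p⁹q, p¹²q, p¹³q, p¹¹q, p¹⁰q, p¹⁴q, p¹⁵q, p¹⁶q, p¹⁷q}.
No further products give new elements, so |G| = 36.

Answer: 36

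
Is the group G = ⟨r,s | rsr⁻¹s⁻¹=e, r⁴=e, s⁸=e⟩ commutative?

Each pair of generators commutes: r·s = rs = s·r. Since the generators pairwise commute, every element of G commutes with every other, so G is abelian.

Answer: Yes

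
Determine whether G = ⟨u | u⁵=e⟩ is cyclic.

|G| = 5. The element u has order 5 (its powers give 5 distinct elements), so ⟨u⟩ = G and G is cyclic.

Answer: Yes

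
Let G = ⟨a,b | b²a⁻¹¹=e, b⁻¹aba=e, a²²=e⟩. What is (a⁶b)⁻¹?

The order of (a⁶b) is 4 (smallest k with (a⁶b)ᵏ = e), so (a⁶b)⁻¹ = (a⁶b)³ = a⁶b⁻¹.
Check: (a⁶b) · (a⁶b⁻¹) → (a⁶b) · a⁶ = b;   b · b⁻¹ = e, giving e as required.

Answer: a⁶b⁻¹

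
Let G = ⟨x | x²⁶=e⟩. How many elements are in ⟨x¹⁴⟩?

|⟨x¹⁴⟩| equals the order of x¹⁴. Compute successive powers until reaching e:
  (x¹⁴)¹ = x¹⁴, (x¹⁴)² = x², (x¹⁴)³ = x¹⁶, (x¹⁴)⁴ = x⁴, (x¹⁴)⁵ = x¹⁸, (x¹⁴)⁶ = x⁶, (x¹⁴)⁷ = x²⁰, (x¹⁴)⁸ = x⁸, (x¹⁴)⁹ = x²², (x¹⁴)¹⁰ = x¹⁰, (x¹⁴)¹¹ = x²⁴, (x¹⁴)¹² = x¹², (x¹⁴)¹³ = e.
The smallest positive k with (x¹⁴)ᵏ = e is 13, so |⟨x¹⁴⟩| = 13.

Answer: 13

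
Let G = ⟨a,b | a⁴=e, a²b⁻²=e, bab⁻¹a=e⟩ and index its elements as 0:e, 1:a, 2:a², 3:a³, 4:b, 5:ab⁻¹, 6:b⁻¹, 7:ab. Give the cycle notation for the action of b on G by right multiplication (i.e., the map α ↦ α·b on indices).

(0 4 2 6)(1 7 3 5)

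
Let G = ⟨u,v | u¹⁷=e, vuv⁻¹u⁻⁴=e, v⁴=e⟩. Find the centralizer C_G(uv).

⟨uv⟩ ⊆ C_G(uv) since powers of uv commute with uv; so |C_G(uv)| ≥ |⟨uv⟩| = 4.
By orbit–stabilizer, |C_G(uv)| = |G| / |conj. class of uv| = 68 / 17 = 4.
The 4 elements commuting with uv are {e, uv, u⁴v³, u⁵v²}.

Answer: {e, uv, u⁴v³, u⁵v²}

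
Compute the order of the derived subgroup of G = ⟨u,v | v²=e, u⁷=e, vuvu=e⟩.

G' = [G, G] is generated by all commutators. The generator-pair commutators are: [u, v] = u².
The subgroup they normally generate is {e, u, u², u³, u⁴, u⁵, u⁶}, of order 7.
Check: |G/G'| = 14/7 = 2 is the order of the abelianisation.

Answer: 7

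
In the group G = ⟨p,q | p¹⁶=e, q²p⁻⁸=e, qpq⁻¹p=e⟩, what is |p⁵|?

Compute successive powers until reaching e:
  (p⁵)¹ = p⁵, (p⁵)² = p¹⁰, (p⁵)³ = p¹⁵, (p⁵)⁴ = p⁴, (p⁵)⁵ = p⁹, (p⁵)⁶ = p¹⁴, (p⁵)⁷ = p³, (p⁵)⁸ = p⁸, (p⁵)⁹ = p¹³, (p⁵)¹⁰ = p², (p⁵)¹¹ = p⁷, (p⁵)¹² = p¹², (p⁵)¹³ = p, (p⁵)¹⁴ = p⁶, (p⁵)¹⁵ = p¹¹, (p⁵)¹⁶ = e.
The smallest positive k with (p⁵)ᵏ = e is 16.

Answer: 16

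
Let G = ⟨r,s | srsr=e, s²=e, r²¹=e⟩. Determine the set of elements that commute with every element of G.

An element z ∈ Z(G) iff z commutes with every generator.
For example e is central: e·r = r = r·e; e·s = s = s·e.
Whereas r ∉ Z(G) since r·s = rs ≠ r²⁰s = s·r.
Checking each of the 42 elements this way gives Z(G) = {e}, of order 1.

Answer: {e}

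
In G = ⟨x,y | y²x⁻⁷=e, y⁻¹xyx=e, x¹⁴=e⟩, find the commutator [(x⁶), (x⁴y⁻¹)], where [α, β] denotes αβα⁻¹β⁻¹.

[(x⁶), (x⁴y⁻¹)] = (x⁶)·(x⁴y⁻¹)·(x⁶)⁻¹·(x⁴y⁻¹)⁻¹.
  (x⁶) · (x⁴y⁻¹) = x³y
  (x³y) · (x⁸) = x²y⁻¹
  (x²y⁻¹) · (x⁴y) = x¹²

Answer: x¹²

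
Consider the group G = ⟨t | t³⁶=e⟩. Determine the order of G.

G is generated by a single element, so G is cyclic. The relator gives t³⁶ = e and no smaller power is forced to be e, so the 36 powers {e, t, t², t³, t⁴, t⁵, t⁶, t⁷, t⁸, t⁹, t²², t²³, t²¹, t²⁰, t²⁴, t²⁵, t²⁶, t²⁷, t²⁸, t²⁹, t³², t³³, t³¹, t³⁰, t³⁴, t³⁵, t¹², t¹³, t¹¹, t¹⁰, t¹⁴, t¹⁵, t¹⁶, t¹⁷, t¹⁸, t¹⁹} are distinct. Hence |G| = 36.

Answer: 36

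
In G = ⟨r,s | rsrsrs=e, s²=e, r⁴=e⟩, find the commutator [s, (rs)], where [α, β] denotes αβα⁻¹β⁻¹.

[s, (rs)] = s·(rs)·s⁻¹·(rs)⁻¹.
  s · (rs) = r³sr³
  (r³sr³) · s = sr
  (sr) · (sr³) = r³sr²

Answer: r³sr²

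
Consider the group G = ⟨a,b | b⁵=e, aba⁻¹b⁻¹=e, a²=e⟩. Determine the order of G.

Enumerate words in the generators, reducing via the relations: the distinct elements are
  {a, b, e, ab, b², b³, b⁴, ab², ab³, ab⁴}.
No further products give new elements, so |G| = 10.

Answer: 10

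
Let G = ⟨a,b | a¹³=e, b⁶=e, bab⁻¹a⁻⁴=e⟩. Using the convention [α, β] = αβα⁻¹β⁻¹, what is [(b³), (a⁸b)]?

[(b³), (a⁸b)] = (b³)·(a⁸b)·(b³)⁻¹·(a⁸b)⁻¹.
  (b³) · (a⁸b) = a⁵b⁴
  (a⁵b⁴) · (b³) = a⁵b
  (a⁵b) · (a¹¹b⁵) = a¹⁰

Answer: a¹⁰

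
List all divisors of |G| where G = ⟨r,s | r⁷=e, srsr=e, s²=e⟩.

|G| = 14 = 2 · 7. By Lagrange's theorem the order of any subgroup divides 14; the divisors of 14 are 1, 2, 7, 14.

Answer: 1, 2, 7, 14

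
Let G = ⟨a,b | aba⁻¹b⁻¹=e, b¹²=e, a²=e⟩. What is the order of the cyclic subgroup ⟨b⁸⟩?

|⟨b⁸⟩| equals the order of b⁸. Compute successive powers until reaching e:
  (b⁸)¹ = b⁸, (b⁸)² = b⁴, (b⁸)³ = e.
The smallest positive k with (b⁸)ᵏ = e is 3, so |⟨b⁸⟩| = 3.

Answer: 3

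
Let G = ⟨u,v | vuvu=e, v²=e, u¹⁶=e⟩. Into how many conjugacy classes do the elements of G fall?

The conjugacy classes (representative and size) are:
  [e] (size 1), [u¹⁵] (size 2), [u²] (size 2), [u³] (size 2), [u¹²] (size 2), [u⁵] (size 2), [u⁶] (size 2), [u⁷] (size 2), [u⁸] (size 1), [u²v] (size 8), [u¹⁵v] (size 8).
Class equation: 1 + 2 + 2 + 2 + 2 + 2 + 2 + 2 + 1 + 8 + 8 = 32 = |G|. So G has 11 conjugacy classes.

Answer: 11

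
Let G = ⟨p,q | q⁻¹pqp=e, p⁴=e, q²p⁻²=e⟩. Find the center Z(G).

An element z ∈ Z(G) iff z commutes with every generator.
For example p² is central: (p²)·p = p³ = p·(p²); (p²)·q = q⁻¹ = q·(p²).
Whereas p ∉ Z(G) since p·q = pq ≠ pq⁻¹ = q·p.
Checking each of the 8 elements this way gives Z(G) = {e, p²}, of order 2.

Answer: {e, p²}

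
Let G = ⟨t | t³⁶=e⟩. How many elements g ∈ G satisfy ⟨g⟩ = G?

G is cyclic of order 36. An element generates G iff its order is 36, and a cyclic group of order 36 has exactly φ(36) = 12 such elements.

Answer: 12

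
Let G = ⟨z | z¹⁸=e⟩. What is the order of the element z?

Compute successive powers until reaching e:
  z¹ = z, z² = z², z³ = z³, z⁴ = z⁴, z⁵ = z⁵, z⁶ = z⁶, z⁷ = z⁷, z⁸ = z⁸, z⁹ = z⁹, z¹⁰ = z¹⁰, z¹¹ = z¹¹, z¹² = z¹², z¹³ = z¹³, z¹⁴ = z¹⁴, z¹⁵ = z¹⁵, z¹⁶ = z¹⁶, z¹⁷ = z¹⁷, z¹⁸ = e.
The smallest positive k with zᵏ = e is 18.

Answer: 18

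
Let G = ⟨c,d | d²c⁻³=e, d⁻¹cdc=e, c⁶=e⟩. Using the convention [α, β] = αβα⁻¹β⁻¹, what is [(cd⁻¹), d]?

[(cd⁻¹), d] = (cd⁻¹)·d·(cd⁻¹)⁻¹·d⁻¹.
  (cd⁻¹) · d = c
  c · (cd) = c²d
  (c²d) · (d⁻¹) = c²

Answer: c²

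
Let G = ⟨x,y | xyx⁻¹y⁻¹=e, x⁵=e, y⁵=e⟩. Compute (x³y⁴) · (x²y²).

Compute (x³y⁴) · (x²y²) by multiplying left to right and reducing via the relations at each step:
  (x³y⁴) · x² = y⁴
  (y⁴) · y² = y

Answer: y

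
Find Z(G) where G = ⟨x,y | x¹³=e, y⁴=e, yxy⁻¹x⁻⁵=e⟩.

An element z ∈ Z(G) iff z commutes with every generator.
For example e is central: e·x = x = x·e; e·y = y = y·e.
Whereas x ∉ Z(G) since x·y = xy ≠ x⁵y = y·x.
Checking each of the 52 elements this way gives Z(G) = {e}, of order 1.

Answer: {e}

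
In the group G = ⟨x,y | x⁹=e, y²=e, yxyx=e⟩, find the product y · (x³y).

Compute y · (x³y) by multiplying left to right and reducing via the relations at each step:
  y · x³ = x⁶y
  (x⁶y) · y = x⁶

Answer: x⁶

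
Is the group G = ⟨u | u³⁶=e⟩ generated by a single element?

|G| = 36. The element u has order 36 (its powers give 36 distinct elements), so ⟨u⟩ = G and G is cyclic.

Answer: Yes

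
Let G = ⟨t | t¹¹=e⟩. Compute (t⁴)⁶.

Compute successive powers of (t⁴), reducing at each step:
  (t⁴)²: (t⁴) · t⁴ = t⁸
  (t⁴)³: (t⁸) · t⁴ = t
  (t⁴)⁴: t · t⁴ = t⁵
  (t⁴)⁵: (t⁵) · t⁴ = t⁹
  (t⁴)⁶: (t⁹) · t⁴ = t²

Answer: t²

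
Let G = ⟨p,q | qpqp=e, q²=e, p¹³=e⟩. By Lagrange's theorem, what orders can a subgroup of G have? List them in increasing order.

|G| = 26 = 2 · 13. By Lagrange's theorem the order of any subgroup divides 26; the divisors of 26 are 1, 2, 13, 26.

Answer: 1, 2, 13, 26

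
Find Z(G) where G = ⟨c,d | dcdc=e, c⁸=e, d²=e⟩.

An element z ∈ Z(G) iff z commutes with every generator.
For example c⁴ is central: (c⁴)·c = c⁵ = c·(c⁴); (c⁴)·d = c⁴d = d·(c⁴).
Whereas c ∉ Z(G) since c·d = cd ≠ c⁷d = d·c.
Checking each of the 16 elements this way gives Z(G) = {e, c⁴}, of order 2.

Answer: {e, c⁴}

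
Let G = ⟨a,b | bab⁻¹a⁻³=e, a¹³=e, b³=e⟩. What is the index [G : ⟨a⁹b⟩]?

First find ord(a⁹b) by computing successive powers:
  (a⁹b)¹ = a⁹b, (a⁹b)² = a¹⁰b², (a⁹b)³ = e.
So |⟨a⁹b⟩| = ord(a⁹b) = 3. With |G| = 39, by Lagrange [G : ⟨a⁹b⟩] = 39/3 = 13.

Answer: 13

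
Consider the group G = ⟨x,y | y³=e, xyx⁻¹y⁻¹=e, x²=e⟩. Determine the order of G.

Enumerate words in the generators, reducing via the relations: the distinct elements are
  {e, x, y, xy, y², xy²}.
No further products give new elements, so |G| = 6.

Answer: 6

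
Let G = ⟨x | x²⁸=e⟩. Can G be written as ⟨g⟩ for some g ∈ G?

|G| = 28. The element x has order 28 (its powers give 28 distinct elements), so ⟨x⟩ = G and G is cyclic.

Answer: Yes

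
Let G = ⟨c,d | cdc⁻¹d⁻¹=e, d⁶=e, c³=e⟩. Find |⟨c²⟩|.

|⟨c²⟩| equals the order of c². Compute successive powers until reaching e:
  (c²)¹ = c², (c²)² = c, (c²)³ = e.
The smallest positive k with (c²)ᵏ = e is 3, so |⟨c²⟩| = 3.

Answer: 3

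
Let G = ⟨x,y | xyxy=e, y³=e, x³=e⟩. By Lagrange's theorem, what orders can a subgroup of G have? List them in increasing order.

|G| = 12 = 2² · 3. By Lagrange's theorem the order of any subgroup divides 12; the divisors of 12 are 1, 2, 3, 4, 6, 12.

Answer: 1, 2, 3, 4, 6, 12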